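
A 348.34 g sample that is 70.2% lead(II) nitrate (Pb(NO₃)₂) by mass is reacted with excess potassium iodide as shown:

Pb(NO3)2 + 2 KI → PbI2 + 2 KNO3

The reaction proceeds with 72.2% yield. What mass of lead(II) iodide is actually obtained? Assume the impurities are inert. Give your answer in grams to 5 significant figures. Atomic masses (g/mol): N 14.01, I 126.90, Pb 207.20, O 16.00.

Pure Pb(NO3)2 available = 348.34 g × 0.702 = 244.535 g.
M(Pb(NO3)2) = 207.20 + 2(14.01) + 6(16.00) = 331.22 g/mol.
M(PbI2) = 207.20 + 2(126.90) = 461.00 g/mol.
n(Pb(NO3)2) = 244.535 g / 331.22 g/mol = 0.738285 mol.
From the equation the Pb(NO3)2:PbI2 mole ratio is 1:1, so n(PbI2) = 0.738285 × 1/1 = 0.738285 mol.
Mass of PbI2 = 0.738285 mol × 461.00 g/mol = 340.349 g.
Actual mass collected = 340.349 g × 0.722 = 245.732 g.

245.73 g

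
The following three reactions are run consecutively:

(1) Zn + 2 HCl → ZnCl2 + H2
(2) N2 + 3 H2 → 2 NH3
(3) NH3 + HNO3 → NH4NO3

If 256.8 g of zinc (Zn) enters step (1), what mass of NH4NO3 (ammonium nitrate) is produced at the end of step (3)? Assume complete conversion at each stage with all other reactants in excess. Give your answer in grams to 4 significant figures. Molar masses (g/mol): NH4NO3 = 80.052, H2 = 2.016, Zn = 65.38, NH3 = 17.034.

n(Zn) = 256.8 / 65.38 = 3.9278 mol.
Reaction (1): Zn→H2 ratio 1:1 ⇒ n(H2) = 3.9278 mol.
Reaction (2): H2→NH3 ratio 3:2 ⇒ n(NH3) = 2.6185 mol.
Reaction (3): NH3→NH4NO3 ratio 1:1 ⇒ n(NH4NO3) = 2.6185 mol.
Mass of NH4NO3 = 2.6185 × 80.052 = 209.62 g.

209.6 g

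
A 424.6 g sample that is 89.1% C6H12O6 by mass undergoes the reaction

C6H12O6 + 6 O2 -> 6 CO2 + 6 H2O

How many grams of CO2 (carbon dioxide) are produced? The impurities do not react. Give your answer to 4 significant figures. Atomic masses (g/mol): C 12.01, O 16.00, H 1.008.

Mass of pure C6H12O6 = 424.6 g × 0.891 = 378.32 g.
M(C6H12O6) = 6(12.01) + 12(1.008) + 6(16.00) = 180.156 g/mol.
M(CO2) = 12.01 + 2(16.00) = 44.01 g/mol.
n(C6H12O6) = 378.32 g / 180.156 g/mol = 2.1000 mol.
From the equation the C6H12O6:CO2 mole ratio is 1:6, so n(CO2) = 2.1000 × 6/1 = 12.600 mol.
Mass of CO2 = 12.600 mol × 44.01 g/mol = 554.51 g.

554.5 g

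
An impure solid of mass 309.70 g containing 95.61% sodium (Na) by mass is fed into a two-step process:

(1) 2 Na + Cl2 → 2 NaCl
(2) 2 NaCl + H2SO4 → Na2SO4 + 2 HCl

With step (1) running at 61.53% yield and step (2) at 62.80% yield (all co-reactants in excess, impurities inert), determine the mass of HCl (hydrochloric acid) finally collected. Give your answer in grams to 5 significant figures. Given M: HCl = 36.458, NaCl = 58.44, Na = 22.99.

Pure Na = 309.70 × 0.9561 = 296.104 g.
n(Na) = 296.104 / 22.99 = 12.8797 mol.
Step 1 (Na:NaCl = 2:2): theoretical n(NaCl) = 12.8797 mol; at 61.53% yield, n(NaCl) = 7.92488 mol.
Step 2 (NaCl:HCl = 2:2): theoretical n(HCl) = 7.92488 mol, so theoretical mass = 7.92488 × 36.458 = 288.925 g.
At 62.80% yield, actual mass of HCl = 288.925 × 0.6280 = 181.445 g.

181.44 g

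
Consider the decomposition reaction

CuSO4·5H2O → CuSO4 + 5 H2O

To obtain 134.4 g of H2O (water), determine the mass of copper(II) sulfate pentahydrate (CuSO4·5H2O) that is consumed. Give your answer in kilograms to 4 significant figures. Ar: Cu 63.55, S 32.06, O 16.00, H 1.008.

M(H2O) = 2(1.008) + 16.00 = 18.016 g/mol.
M(CuSO4·5H2O) = 63.55 + 32.06 + 9(16.00) + 10(1.008) = 249.69 g/mol.
n(H2O) = 134.40 g / 18.016 g/mol = 7.4600 mol.
From the equation the H2O:CuSO4·5H2O mole ratio is 5:1, so n(CuSO4·5H2O) = 7.4600 × 1/5 = 1.4920 mol.
Mass of CuSO4·5H2O = 1.4920 mol × 249.69 g/mol = 372.54 g.
Converting to kg: 372.54 g = 0.3725 kg.

0.3725 kg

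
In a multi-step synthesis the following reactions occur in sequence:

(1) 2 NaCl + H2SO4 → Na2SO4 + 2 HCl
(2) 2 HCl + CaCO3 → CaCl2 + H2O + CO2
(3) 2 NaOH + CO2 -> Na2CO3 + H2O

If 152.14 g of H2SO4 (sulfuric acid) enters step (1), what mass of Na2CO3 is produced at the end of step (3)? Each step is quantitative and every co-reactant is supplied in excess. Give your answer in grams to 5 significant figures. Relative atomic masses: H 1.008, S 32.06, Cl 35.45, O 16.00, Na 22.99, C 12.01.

164.42 g

M(H2SO4) = 2(1.008) + 32.06 + 4(16.00) = 98.076 g/mol.
M(Na2CO3) = 2(22.99) + 12.01 + 3(16.00) = 105.99 g/mol.
n(H2SO4) = 152.14 / 98.076 = 1.55125 mol.
Reaction (1): H2SO4→HCl ratio 1:2 ⇒ n(HCl) = 3.10249 mol.
Reaction (2): HCl→CO2 ratio 2:1 ⇒ n(CO2) = 1.55125 mol.
Reaction (3): CO2→Na2CO3 ratio 1:1 ⇒ n(Na2CO3) = 1.55125 mol.
Mass of Na2CO3 = 1.55125 × 105.99 = 164.417 g.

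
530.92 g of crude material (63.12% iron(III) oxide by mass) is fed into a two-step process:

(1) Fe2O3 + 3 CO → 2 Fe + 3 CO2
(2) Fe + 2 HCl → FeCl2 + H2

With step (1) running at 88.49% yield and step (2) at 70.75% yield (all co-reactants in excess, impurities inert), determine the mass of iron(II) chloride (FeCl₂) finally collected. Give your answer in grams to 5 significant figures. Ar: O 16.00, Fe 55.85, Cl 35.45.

Pure Fe2O3 = 530.92 × 0.6312 = 335.117 g.
M(Fe2O3) = 2(55.85) + 3(16.00) = 159.70 g/mol.
M(FeCl2) = 55.85 + 2(35.45) = 126.75 g/mol.
n(Fe2O3) = 335.117 / 159.70 = 2.09841 mol.
Step 1 (Fe2O3:Fe = 1:2): theoretical n(Fe) = 4.19683 mol; at 88.49% yield, n(Fe) = 3.71377 mol.
Step 2 (Fe:FeCl2 = 1:1): theoretical n(FeCl2) = 3.71377 mol, so theoretical mass = 3.71377 × 126.75 = 470.721 g.
At 70.75% yield, actual mass of FeCl2 = 470.721 × 0.7075 = 333.035 g.

333.03 g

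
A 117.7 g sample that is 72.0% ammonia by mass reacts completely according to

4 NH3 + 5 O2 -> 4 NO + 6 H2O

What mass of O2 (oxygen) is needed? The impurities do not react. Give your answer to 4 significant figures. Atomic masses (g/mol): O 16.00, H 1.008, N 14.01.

199.0 g

Mass of pure NH3 = 117.7 g × 0.720 = 84.744 g.
M(NH3) = 14.01 + 3(1.008) = 17.034 g/mol.
M(O2) = 2(16.00) = 32.00 g/mol.
n(NH3) = 84.744 g / 17.034 g/mol = 4.9750 mol.
From the equation the NH3:O2 mole ratio is 4:5, so n(O2) = 4.9750 × 5/4 = 6.2187 mol.
Mass of O2 = 6.2187 mol × 32.00 g/mol = 199.00 g.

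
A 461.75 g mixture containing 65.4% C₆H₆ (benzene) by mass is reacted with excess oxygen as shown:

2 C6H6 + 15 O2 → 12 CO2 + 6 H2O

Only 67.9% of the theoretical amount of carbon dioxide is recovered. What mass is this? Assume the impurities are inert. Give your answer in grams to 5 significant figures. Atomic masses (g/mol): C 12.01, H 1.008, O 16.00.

693.20 g

Pure C6H6 available = 461.75 g × 0.654 = 301.985 g.
M(C6H6) = 6(12.01) + 6(1.008) = 78.108 g/mol.
M(CO2) = 12.01 + 2(16.00) = 44.01 g/mol.
n(C6H6) = 301.985 g / 78.108 g/mol = 3.86624 mol.
From the equation the C6H6:CO2 mole ratio is 2:12, so n(CO2) = 3.86624 × 12/2 = 23.1975 mol.
Mass of CO2 = 23.1975 mol × 44.01 g/mol = 1020.92 g.
Actual mass collected = 1020.92 g × 0.679 = 693.205 g.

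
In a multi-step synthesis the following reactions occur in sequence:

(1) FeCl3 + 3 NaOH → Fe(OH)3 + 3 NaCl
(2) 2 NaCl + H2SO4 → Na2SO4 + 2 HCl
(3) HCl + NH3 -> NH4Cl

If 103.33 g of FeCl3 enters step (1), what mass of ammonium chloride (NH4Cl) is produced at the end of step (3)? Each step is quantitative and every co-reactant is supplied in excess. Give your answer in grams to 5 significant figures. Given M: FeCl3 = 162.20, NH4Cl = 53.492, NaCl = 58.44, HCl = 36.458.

n(FeCl3) = 103.33 / 162.20 = 0.637053 mol.
Reaction (1): FeCl3→NaCl ratio 1:3 ⇒ n(NaCl) = 1.91116 mol.
Reaction (2): NaCl→HCl ratio 2:2 ⇒ n(HCl) = 1.91116 mol.
Reaction (3): HCl→NH4Cl ratio 1:1 ⇒ n(NH4Cl) = 1.91116 mol.
Mass of NH4Cl = 1.91116 × 53.492 = 102.232 g.

102.23 g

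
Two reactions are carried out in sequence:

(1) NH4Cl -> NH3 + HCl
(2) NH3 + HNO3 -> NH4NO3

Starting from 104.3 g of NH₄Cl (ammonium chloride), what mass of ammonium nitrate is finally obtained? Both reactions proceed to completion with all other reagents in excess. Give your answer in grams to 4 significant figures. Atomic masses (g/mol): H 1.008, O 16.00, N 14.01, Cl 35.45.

156.1 g

M(NH4Cl) = 14.01 + 4(1.008) + 35.45 = 53.492 g/mol.
M(NH4NO3) = 2(14.01) + 4(1.008) + 3(16.00) = 80.052 g/mol.
n(NH4Cl) = 104.30 / 53.492 = 1.9498 mol.
Step 1 gives a 1:1 ratio of NH4Cl to NH3, so n(NH3) = 1.9498 mol.
In step 2 the NH3:NH4NO3 ratio is 1:1, so n(NH4NO3) = 1.9498 mol.
Mass of NH4NO3 = 1.9498 × 80.052 = 156.09 g.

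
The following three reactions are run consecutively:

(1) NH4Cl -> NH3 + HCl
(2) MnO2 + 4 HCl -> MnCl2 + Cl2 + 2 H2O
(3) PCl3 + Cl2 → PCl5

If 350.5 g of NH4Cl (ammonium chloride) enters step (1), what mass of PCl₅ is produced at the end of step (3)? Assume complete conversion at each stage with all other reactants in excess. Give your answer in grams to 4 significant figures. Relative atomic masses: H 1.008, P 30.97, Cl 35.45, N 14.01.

M(NH4Cl) = 14.01 + 4(1.008) + 35.45 = 53.492 g/mol.
M(PCl5) = 30.97 + 5(35.45) = 208.22 g/mol.
n(NH4Cl) = 350.5 / 53.492 = 6.5524 mol.
Reaction (1): NH4Cl→HCl ratio 1:1 ⇒ n(HCl) = 6.5524 mol.
Reaction (2): HCl→Cl2 ratio 4:1 ⇒ n(Cl2) = 1.6381 mol.
Reaction (3): Cl2→PCl5 ratio 1:1 ⇒ n(PCl5) = 1.6381 mol.
Mass of PCl5 = 1.6381 × 208.22 = 341.08 g.

341.1 g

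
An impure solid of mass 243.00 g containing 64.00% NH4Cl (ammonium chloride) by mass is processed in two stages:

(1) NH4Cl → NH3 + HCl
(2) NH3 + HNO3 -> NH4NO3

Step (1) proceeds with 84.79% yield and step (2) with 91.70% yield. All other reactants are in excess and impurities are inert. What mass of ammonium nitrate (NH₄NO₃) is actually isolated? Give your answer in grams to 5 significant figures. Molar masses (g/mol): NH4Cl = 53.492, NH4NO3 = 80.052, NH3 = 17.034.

Pure NH4Cl = 243.00 × 0.6400 = 155.520 g.
n(NH4Cl) = 155.520 / 53.492 = 2.90735 mol.
Step 1 (NH4Cl:NH3 = 1:1): theoretical n(NH3) = 2.90735 mol; at 84.79% yield, n(NH3) = 2.46514 mol.
Step 2 (NH3:NH4NO3 = 1:1): theoretical n(NH4NO3) = 2.46514 mol, so theoretical mass = 2.46514 × 80.052 = 197.340 g.
At 91.70% yield, actual mass of NH4NO3 = 197.340 × 0.9170 = 180.960 g.

180.96 g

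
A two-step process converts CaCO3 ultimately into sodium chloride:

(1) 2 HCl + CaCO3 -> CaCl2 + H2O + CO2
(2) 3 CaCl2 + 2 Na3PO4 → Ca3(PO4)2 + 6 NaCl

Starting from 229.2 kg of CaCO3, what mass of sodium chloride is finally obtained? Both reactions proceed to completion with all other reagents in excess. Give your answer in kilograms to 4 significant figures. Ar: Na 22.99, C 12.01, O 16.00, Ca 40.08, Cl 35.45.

267.6 kg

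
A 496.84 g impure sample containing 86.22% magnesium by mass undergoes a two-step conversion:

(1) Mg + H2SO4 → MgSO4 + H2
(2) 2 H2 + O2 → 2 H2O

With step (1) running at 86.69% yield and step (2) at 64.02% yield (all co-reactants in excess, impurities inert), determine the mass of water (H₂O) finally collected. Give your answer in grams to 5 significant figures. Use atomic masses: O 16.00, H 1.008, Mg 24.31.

176.19 g

Pure Mg = 496.84 × 0.8622 = 428.375 g.
M(Mg) = 24.31 g/mol.
M(H2O) = 2(1.008) + 16.00 = 18.016 g/mol.
n(Mg) = 428.375 / 24.31 = 17.6214 mol.
Step 1 (Mg:H2 = 1:1): theoretical n(H2) = 17.6214 mol; at 86.69% yield, n(H2) = 15.2760 mol.
Step 2 (H2:H2O = 2:2): theoretical n(H2O) = 15.2760 mol, so theoretical mass = 15.2760 × 18.016 = 275.212 g.
At 64.02% yield, actual mass of H2O = 275.212 × 0.6402 = 176.191 g.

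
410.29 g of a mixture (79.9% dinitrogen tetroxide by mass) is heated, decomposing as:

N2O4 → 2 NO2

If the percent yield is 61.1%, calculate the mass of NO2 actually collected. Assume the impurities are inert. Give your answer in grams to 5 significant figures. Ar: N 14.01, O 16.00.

200.30 g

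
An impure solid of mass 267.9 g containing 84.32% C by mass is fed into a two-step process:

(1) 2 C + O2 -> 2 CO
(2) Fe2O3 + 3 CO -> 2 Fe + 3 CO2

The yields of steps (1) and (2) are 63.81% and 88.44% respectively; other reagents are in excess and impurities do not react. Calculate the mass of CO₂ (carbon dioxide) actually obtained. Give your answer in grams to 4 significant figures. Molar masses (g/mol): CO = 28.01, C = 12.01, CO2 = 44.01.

467.1 g

Pure C = 267.9 × 0.8432 = 225.89 g.
n(C) = 225.89 / 12.01 = 18.809 mol.
Step 1 (C:CO = 2:2): theoretical n(CO) = 18.809 mol; at 63.81% yield, n(CO) = 12.002 mol.
Step 2 (CO:CO2 = 3:3): theoretical n(CO2) = 12.002 mol, so theoretical mass = 12.002 × 44.01 = 528.20 g.
At 88.44% yield, actual mass of CO2 = 528.20 × 0.8844 = 467.14 g.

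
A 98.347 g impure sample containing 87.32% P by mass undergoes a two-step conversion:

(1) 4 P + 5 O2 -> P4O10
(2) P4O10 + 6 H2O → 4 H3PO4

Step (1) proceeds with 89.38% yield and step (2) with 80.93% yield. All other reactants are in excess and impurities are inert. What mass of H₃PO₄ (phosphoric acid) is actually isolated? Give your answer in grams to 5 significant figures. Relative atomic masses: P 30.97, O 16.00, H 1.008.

196.55 g

Pure P = 98.347 × 0.8732 = 85.8766 g.
M(P) = 30.97 g/mol.
M(H3PO4) = 3(1.008) + 30.97 + 4(16.00) = 97.994 g/mol.
n(P) = 85.8766 / 30.97 = 2.77290 mol.
Step 1 (P:P4O10 = 4:1): theoretical n(P4O10) = 0.693224 mol; at 89.38% yield, n(P4O10) = 0.619604 mol.
Step 2 (P4O10:H3PO4 = 1:4): theoretical n(H3PO4) = 2.47841 mol, so theoretical mass = 2.47841 × 97.994 = 242.870 g.
At 80.93% yield, actual mass of H3PO4 = 242.870 × 0.8093 = 196.555 g.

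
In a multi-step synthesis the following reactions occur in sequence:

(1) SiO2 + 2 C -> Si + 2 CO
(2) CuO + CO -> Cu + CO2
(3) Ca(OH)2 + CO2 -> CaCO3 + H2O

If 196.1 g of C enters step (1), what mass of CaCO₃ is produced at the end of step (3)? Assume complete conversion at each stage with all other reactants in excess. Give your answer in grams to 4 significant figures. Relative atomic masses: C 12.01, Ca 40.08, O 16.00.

1634 g

M(C) = 12.01 g/mol.
M(CaCO3) = 40.08 + 12.01 + 3(16.00) = 100.09 g/mol.
n(C) = 196.1 / 12.01 = 16.328 mol.
Reaction (1): C→CO ratio 2:2 ⇒ n(CO) = 16.328 mol.
Reaction (2): CO→CO2 ratio 1:1 ⇒ n(CO2) = 16.328 mol.
Reaction (3): CO2→CaCO3 ratio 1:1 ⇒ n(CaCO3) = 16.328 mol.
Mass of CaCO3 = 16.328 × 100.09 = 1634.3 g.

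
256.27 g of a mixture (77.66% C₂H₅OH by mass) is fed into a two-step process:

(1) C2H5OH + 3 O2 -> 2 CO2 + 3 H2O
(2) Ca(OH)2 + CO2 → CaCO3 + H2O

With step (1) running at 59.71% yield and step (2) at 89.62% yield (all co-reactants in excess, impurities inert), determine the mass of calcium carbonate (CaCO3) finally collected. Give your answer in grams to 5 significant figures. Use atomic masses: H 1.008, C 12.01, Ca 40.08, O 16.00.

Pure C2H5OH = 256.27 × 0.7766 = 199.019 g.
M(C2H5OH) = 2(12.01) + 6(1.008) + 16.00 = 46.068 g/mol.
M(CaCO3) = 40.08 + 12.01 + 3(16.00) = 100.09 g/mol.
n(C2H5OH) = 199.019 / 46.068 = 4.32012 mol.
Step 1 (C2H5OH:CO2 = 1:2): theoretical n(CO2) = 8.64024 mol; at 59.71% yield, n(CO2) = 5.15909 mol.
Step 2 (CO2:CaCO3 = 1:1): theoretical n(CaCO3) = 5.15909 mol, so theoretical mass = 5.15909 × 100.09 = 516.373 g.
At 89.62% yield, actual mass of CaCO3 = 516.373 × 0.8962 = 462.774 g.

462.77 g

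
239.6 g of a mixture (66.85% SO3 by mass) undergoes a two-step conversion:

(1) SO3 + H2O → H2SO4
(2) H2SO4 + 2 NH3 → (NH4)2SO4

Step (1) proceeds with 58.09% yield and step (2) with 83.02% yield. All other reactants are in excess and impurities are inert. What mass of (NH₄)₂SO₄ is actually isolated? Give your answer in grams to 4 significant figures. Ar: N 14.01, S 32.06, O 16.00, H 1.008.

Pure SO3 = 239.6 × 0.6685 = 160.17 g.
M(SO3) = 32.06 + 3(16.00) = 80.06 g/mol.
M((NH4)2SO4) = 2(14.01) + 8(1.008) + 32.06 + 4(16.00) = 132.144 g/mol.
n(SO3) = 160.17 / 80.06 = 2.0007 mol.
Step 1 (SO3:H2SO4 = 1:1): theoretical n(H2SO4) = 2.0007 mol; at 58.09% yield, n(H2SO4) = 1.1622 mol.
Step 2 (H2SO4:(NH4)2SO4 = 1:1): theoretical n((NH4)2SO4) = 1.1622 mol, so theoretical mass = 1.1622 × 132.144 = 153.58 g.
At 83.02% yield, actual mass of (NH4)2SO4 = 153.58 × 0.8302 = 127.50 g.

127.5 g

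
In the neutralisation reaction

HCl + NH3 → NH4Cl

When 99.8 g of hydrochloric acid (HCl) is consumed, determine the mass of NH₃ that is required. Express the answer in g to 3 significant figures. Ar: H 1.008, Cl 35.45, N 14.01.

M(HCl) = 1.008 + 35.45 = 36.458 g/mol.
M(NH3) = 14.01 + 3(1.008) = 17.034 g/mol.
n(HCl) = 99.80 g / 36.458 g/mol = 2.737 mol.
From the equation the HCl:NH3 mole ratio is 1:1, so n(NH3) = 2.737 × 1/1 = 2.737 mol.
Mass of NH3 = 2.737 mol × 17.034 g/mol = 46.63 g.

46.6 g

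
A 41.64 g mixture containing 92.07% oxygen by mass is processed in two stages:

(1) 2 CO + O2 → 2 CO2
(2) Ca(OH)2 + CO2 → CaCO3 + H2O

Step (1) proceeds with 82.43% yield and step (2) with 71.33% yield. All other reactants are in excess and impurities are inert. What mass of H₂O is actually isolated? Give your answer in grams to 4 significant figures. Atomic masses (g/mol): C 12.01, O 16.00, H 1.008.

25.38 g

Pure O2 = 41.64 × 0.9207 = 38.338 g.
M(O2) = 2(16.00) = 32.00 g/mol.
M(H2O) = 2(1.008) + 16.00 = 18.016 g/mol.
n(O2) = 38.338 / 32.00 = 1.1981 mol.
Step 1 (O2:CO2 = 1:2): theoretical n(CO2) = 2.3961 mol; at 82.43% yield, n(CO2) = 1.9751 mol.
Step 2 (CO2:H2O = 1:1): theoretical n(H2O) = 1.9751 mol, so theoretical mass = 1.9751 × 18.016 = 35.584 g.
At 71.33% yield, actual mass of H2O = 35.584 × 0.7133 = 25.382 g.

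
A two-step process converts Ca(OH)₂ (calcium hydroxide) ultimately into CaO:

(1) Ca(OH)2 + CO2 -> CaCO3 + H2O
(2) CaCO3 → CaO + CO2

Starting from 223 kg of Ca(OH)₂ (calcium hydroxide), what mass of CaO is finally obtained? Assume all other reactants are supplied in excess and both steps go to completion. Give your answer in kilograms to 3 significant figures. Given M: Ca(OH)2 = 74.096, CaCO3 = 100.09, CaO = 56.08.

169 kg

223 kg = 223000 g.
n(Ca(OH)2) = 223000 / 74.096 = 3010 mol.
Step 1 gives a 1:1 ratio of Ca(OH)2 to CaCO3, so n(CaCO3) = 3010 mol.
In step 2 the CaCO3:CaO ratio is 1:1, so n(CaO) = 3010 mol.
Mass of CaO = 3010 × 56.08 = 168800 g = 169 kg.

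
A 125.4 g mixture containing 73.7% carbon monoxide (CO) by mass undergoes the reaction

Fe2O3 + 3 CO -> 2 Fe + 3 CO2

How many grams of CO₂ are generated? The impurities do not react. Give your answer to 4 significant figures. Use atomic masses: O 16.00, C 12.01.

Mass of pure CO = 125.4 g × 0.737 = 92.420 g.
M(CO) = 12.01 + 16.00 = 28.01 g/mol.
M(CO2) = 12.01 + 2(16.00) = 44.01 g/mol.
n(CO) = 92.420 g / 28.01 g/mol = 3.2995 mol.
From the equation the CO:CO2 mole ratio is 3:3, so n(CO2) = 3.2995 × 3/3 = 3.2995 mol.
Mass of CO2 = 3.2995 mol × 44.01 g/mol = 145.21 g.

145.2 g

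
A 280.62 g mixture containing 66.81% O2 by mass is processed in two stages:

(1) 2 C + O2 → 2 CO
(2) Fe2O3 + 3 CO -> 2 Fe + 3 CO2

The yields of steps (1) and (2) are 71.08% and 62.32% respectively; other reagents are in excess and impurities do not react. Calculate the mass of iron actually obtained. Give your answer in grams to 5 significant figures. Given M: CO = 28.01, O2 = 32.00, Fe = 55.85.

Pure O2 = 280.62 × 0.6681 = 187.482 g.
n(O2) = 187.482 / 32.00 = 5.85882 mol.
Step 1 (O2:CO = 1:2): theoretical n(CO) = 11.7176 mol; at 71.08% yield, n(CO) = 8.32890 mol.
Step 2 (CO:Fe = 3:2): theoretical n(Fe) = 5.55260 mol, so theoretical mass = 5.55260 × 55.85 = 310.113 g.
At 62.32% yield, actual mass of Fe = 310.113 × 0.6232 = 193.262 g.

193.26 g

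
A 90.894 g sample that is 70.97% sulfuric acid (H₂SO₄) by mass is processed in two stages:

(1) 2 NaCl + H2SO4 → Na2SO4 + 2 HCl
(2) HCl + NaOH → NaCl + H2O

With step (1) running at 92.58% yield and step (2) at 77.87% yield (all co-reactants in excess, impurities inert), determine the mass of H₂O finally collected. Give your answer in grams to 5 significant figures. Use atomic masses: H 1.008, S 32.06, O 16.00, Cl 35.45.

Pure H2SO4 = 90.894 × 0.7097 = 64.5075 g.
M(H2SO4) = 2(1.008) + 32.06 + 4(16.00) = 98.076 g/mol.
M(H2O) = 2(1.008) + 16.00 = 18.016 g/mol.
n(H2SO4) = 64.5075 / 98.076 = 0.657729 mol.
Step 1 (H2SO4:HCl = 1:2): theoretical n(HCl) = 1.31546 mol; at 92.58% yield, n(HCl) = 1.21785 mol.
Step 2 (HCl:H2O = 1:1): theoretical n(H2O) = 1.21785 mol, so theoretical mass = 1.21785 × 18.016 = 21.9408 g.
At 77.87% yield, actual mass of H2O = 21.9408 × 0.7787 = 17.0853 g.

17.085 g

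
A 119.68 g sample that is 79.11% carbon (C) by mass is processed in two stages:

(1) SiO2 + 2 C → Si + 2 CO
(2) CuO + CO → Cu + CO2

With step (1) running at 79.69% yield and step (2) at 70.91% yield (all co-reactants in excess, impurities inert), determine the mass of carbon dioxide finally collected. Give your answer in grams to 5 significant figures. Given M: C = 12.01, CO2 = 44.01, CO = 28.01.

Pure C = 119.68 × 0.7911 = 94.6788 g.
n(C) = 94.6788 / 12.01 = 7.88333 mol.
Step 1 (C:CO = 2:2): theoretical n(CO) = 7.88333 mol; at 79.69% yield, n(CO) = 6.28223 mol.
Step 2 (CO:CO2 = 1:1): theoretical n(CO2) = 6.28223 mol, so theoretical mass = 6.28223 × 44.01 = 276.481 g.
At 70.91% yield, actual mass of CO2 = 276.481 × 0.7091 = 196.053 g.

196.05 g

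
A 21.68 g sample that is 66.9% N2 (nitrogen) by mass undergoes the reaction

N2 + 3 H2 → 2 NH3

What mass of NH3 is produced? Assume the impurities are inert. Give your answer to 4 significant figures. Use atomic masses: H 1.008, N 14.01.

Mass of pure N2 = 21.68 g × 0.669 = 14.504 g.
M(N2) = 2(14.01) = 28.02 g/mol.
M(NH3) = 14.01 + 3(1.008) = 17.034 g/mol.
n(N2) = 14.504 g / 28.02 g/mol = 0.51763 mol.
From the equation the N2:NH3 mole ratio is 1:2, so n(NH3) = 0.51763 × 2/1 = 1.0353 mol.
Mass of NH3 = 1.0353 mol × 17.034 g/mol = 17.635 g.

17.63 g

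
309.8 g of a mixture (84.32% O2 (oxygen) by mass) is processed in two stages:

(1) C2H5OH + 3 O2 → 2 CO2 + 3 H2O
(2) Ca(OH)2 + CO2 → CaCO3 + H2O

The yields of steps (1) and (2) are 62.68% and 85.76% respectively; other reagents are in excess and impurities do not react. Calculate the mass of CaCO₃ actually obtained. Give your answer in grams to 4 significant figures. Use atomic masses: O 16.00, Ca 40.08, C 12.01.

Pure O2 = 309.8 × 0.8432 = 261.22 g.
M(O2) = 2(16.00) = 32.00 g/mol.
M(CaCO3) = 40.08 + 12.01 + 3(16.00) = 100.09 g/mol.
n(O2) = 261.22 / 32.00 = 8.1632 mol.
Step 1 (O2:CO2 = 3:2): theoretical n(CO2) = 5.4422 mol; at 62.68% yield, n(CO2) = 3.4111 mol.
Step 2 (CO2:CaCO3 = 1:1): theoretical n(CaCO3) = 3.4111 mol, so theoretical mass = 3.4111 × 100.09 = 341.42 g.
At 85.76% yield, actual mass of CaCO3 = 341.42 × 0.8576 = 292.80 g.

292.8 g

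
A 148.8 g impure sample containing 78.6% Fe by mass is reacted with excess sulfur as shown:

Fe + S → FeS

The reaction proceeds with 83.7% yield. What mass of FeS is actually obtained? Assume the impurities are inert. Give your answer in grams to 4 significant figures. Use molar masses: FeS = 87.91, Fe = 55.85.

154.1 g

Pure Fe available = 148.8 g × 0.786 = 116.96 g.
n(Fe) = 116.96 g / 55.85 g/mol = 2.0941 mol.
From the equation the Fe:FeS mole ratio is 1:1, so n(FeS) = 2.0941 × 1/1 = 2.0941 mol.
Mass of FeS = 2.0941 mol × 87.91 g/mol = 184.09 g.
Actual mass collected = 184.09 g × 0.837 = 154.09 g.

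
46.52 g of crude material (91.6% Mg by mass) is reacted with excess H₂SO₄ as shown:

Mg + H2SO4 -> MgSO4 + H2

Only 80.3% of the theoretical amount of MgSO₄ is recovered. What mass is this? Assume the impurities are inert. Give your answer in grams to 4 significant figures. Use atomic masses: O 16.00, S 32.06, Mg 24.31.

169.4 g

Pure Mg available = 46.52 g × 0.916 = 42.612 g.
M(Mg) = 24.31 g/mol.
M(MgSO4) = 24.31 + 32.06 + 4(16.00) = 120.37 g/mol.
n(Mg) = 42.612 g / 24.31 g/mol = 1.7529 mol.
From the equation the Mg:MgSO4 mole ratio is 1:1, so n(MgSO4) = 1.7529 × 1/1 = 1.7529 mol.
Mass of MgSO4 = 1.7529 mol × 120.37 g/mol = 210.99 g.
Actual mass collected = 210.99 g × 0.803 = 169.43 g.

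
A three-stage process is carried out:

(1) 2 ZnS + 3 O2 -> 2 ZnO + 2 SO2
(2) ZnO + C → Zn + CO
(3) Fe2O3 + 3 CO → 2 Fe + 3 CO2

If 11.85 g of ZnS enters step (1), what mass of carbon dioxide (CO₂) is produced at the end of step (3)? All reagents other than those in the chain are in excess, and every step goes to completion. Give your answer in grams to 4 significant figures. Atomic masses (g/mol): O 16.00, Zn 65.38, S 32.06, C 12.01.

5.352 g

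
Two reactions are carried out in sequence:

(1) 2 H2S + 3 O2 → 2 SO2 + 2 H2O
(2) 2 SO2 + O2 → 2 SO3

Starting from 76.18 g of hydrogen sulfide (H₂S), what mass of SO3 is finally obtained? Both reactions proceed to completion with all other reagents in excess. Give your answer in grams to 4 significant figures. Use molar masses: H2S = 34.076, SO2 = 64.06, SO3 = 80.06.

179.0 g

n(H2S) = 76.180 / 34.076 = 2.2356 mol.
Step 1 gives a 2:2 ratio of H2S to SO2, so n(SO2) = 2.2356 mol.
In step 2 the SO2:SO3 ratio is 2:2, so n(SO3) = 2.2356 mol.
Mass of SO3 = 2.2356 × 80.06 = 178.98 g.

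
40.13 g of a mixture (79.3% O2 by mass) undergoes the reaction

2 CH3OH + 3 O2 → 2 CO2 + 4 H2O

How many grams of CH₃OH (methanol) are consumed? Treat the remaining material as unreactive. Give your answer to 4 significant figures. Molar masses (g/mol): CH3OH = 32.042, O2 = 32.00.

Mass of pure O2 = 40.13 g × 0.793 = 31.823 g.
n(O2) = 31.823 g / 32.00 g/mol = 0.99447 mol.
From the equation the O2:CH3OH mole ratio is 3:2, so n(CH3OH) = 0.99447 × 2/3 = 0.66298 mol.
Mass of CH3OH = 0.66298 mol × 32.042 g/mol = 21.243 g.

21.24 g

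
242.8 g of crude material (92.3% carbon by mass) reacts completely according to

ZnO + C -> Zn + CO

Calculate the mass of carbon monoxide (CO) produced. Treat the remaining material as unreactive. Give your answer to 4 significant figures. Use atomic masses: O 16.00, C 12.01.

Mass of pure C = 242.8 g × 0.923 = 224.10 g.
M(C) = 12.01 g/mol.
M(CO) = 12.01 + 16.00 = 28.01 g/mol.
n(C) = 224.10 g / 12.01 g/mol = 18.660 mol.
From the equation the C:CO mole ratio is 1:1, so n(CO) = 18.660 × 1/1 = 18.660 mol.
Mass of CO = 18.660 mol × 28.01 g/mol = 522.66 g.

522.7 g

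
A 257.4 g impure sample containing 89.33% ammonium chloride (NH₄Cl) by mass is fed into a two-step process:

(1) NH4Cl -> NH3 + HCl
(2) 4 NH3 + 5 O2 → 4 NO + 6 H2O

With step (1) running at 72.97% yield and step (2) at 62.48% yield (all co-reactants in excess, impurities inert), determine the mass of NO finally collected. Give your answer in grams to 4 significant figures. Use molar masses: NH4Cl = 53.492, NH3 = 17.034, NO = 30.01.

58.81 g

Pure NH4Cl = 257.4 × 0.8933 = 229.94 g.
n(NH4Cl) = 229.94 / 53.492 = 4.2985 mol.
Step 1 (NH4Cl:NH3 = 1:1): theoretical n(NH3) = 4.2985 mol; at 72.97% yield, n(NH3) = 3.1366 mol.
Step 2 (NH3:NO = 4:4): theoretical n(NO) = 3.1366 mol, so theoretical mass = 3.1366 × 30.01 = 94.130 g.
At 62.48% yield, actual mass of NO = 94.130 × 0.6248 = 58.812 g.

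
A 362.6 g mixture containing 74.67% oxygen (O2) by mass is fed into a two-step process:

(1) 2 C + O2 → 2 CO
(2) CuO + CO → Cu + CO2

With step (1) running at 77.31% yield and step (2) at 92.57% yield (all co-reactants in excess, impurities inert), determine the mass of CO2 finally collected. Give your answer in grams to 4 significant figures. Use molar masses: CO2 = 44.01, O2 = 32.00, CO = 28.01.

Pure O2 = 362.6 × 0.7467 = 270.75 g.
n(O2) = 270.75 / 32.00 = 8.4610 mol.
Step 1 (O2:CO = 1:2): theoretical n(CO) = 16.922 mol; at 77.31% yield, n(CO) = 13.082 mol.
Step 2 (CO:CO2 = 1:1): theoretical n(CO2) = 13.082 mol, so theoretical mass = 13.082 × 44.01 = 575.76 g.
At 92.57% yield, actual mass of CO2 = 575.76 × 0.9257 = 532.98 g.

533.0 g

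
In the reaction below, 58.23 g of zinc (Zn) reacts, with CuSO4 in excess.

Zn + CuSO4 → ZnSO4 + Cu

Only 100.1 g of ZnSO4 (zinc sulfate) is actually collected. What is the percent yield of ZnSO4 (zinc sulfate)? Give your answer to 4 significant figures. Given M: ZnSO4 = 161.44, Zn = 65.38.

69.62 %

n(Zn) = 58.230 g / 65.38 g/mol = 0.89064 mol.
From the equation the Zn:ZnSO4 mole ratio is 1:1, so n(ZnSO4) = 0.89064 × 1/1 = 0.89064 mol.
Mass of ZnSO4 = 0.89064 mol × 161.44 g/mol = 143.78 g.
This is the theoretical yield. Percent yield = 100.1 g / 143.78 g × 100% = 69.618%.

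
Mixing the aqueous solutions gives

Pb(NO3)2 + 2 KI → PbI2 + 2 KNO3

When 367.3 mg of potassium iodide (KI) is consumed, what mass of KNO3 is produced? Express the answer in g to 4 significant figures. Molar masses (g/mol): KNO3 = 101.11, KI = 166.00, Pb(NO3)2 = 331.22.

Convert: 367.3 mg = 0.36730 g.
n(KI) = 0.36730 g / 166.00 g/mol = 0.0022127 mol.
From the equation the KI:KNO3 mole ratio is 2:2, so n(KNO3) = 0.0022127 × 2/2 = 0.0022127 mol.
Mass of KNO3 = 0.0022127 mol × 101.11 g/mol = 0.22372 g.

0.2237 g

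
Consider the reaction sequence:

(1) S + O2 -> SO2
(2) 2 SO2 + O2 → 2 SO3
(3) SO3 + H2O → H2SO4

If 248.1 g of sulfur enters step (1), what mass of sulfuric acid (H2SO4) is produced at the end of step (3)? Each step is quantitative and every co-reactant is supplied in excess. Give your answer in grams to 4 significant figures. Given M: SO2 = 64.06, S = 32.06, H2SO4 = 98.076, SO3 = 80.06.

n(S) = 248.1 / 32.06 = 7.7386 mol.
Reaction (1): S→SO2 ratio 1:1 ⇒ n(SO2) = 7.7386 mol.
Reaction (2): SO2→SO3 ratio 2:2 ⇒ n(SO3) = 7.7386 mol.
Reaction (3): SO3→H2SO4 ratio 1:1 ⇒ n(H2SO4) = 7.7386 mol.
Mass of H2SO4 = 7.7386 × 98.076 = 758.97 g.

759.0 g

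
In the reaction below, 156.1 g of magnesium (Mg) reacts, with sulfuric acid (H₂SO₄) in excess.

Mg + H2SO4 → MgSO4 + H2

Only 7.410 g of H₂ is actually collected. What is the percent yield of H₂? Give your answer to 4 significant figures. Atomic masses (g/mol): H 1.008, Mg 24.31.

57.24 %

M(Mg) = 24.31 g/mol.
M(H2) = 2(1.008) = 2.016 g/mol.
n(Mg) = 156.10 g / 24.31 g/mol = 6.4212 mol.
From the equation the Mg:H2 mole ratio is 1:1, so n(H2) = 6.4212 × 1/1 = 6.4212 mol.
Mass of H2 = 6.4212 mol × 2.016 g/mol = 12.945 g.
This is the theoretical yield. Percent yield = 7.410 g / 12.945 g × 100% = 57.241%.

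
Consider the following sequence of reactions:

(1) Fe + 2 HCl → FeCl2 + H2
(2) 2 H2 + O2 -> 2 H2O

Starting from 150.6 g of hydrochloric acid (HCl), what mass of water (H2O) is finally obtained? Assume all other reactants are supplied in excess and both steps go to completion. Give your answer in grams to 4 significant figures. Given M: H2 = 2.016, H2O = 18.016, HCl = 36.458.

37.21 g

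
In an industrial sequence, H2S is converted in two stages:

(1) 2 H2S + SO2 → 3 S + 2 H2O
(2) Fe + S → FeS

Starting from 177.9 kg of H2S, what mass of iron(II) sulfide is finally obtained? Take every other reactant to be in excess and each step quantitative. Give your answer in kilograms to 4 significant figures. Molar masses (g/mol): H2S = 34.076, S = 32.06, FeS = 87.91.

177.9 kg = 177900 g.
n(H2S) = 177900 / 34.076 = 5220.7 mol.
Step 1 gives a 2:3 ratio of H2S to S, so n(S) = 7831.0 mol.
In step 2 the S:FeS ratio is 1:1, so n(FeS) = 7831.0 mol.
Mass of FeS = 7831.0 × 87.91 = 688430 g = 688.4 kg.

688.4 kg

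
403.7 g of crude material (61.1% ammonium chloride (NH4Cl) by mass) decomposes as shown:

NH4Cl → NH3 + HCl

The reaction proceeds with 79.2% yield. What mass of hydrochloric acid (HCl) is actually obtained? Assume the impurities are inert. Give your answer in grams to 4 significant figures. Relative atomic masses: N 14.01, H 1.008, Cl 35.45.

Pure NH4Cl available = 403.7 g × 0.611 = 246.66 g.
M(NH4Cl) = 14.01 + 4(1.008) + 35.45 = 53.492 g/mol.
M(HCl) = 1.008 + 35.45 = 36.458 g/mol.
n(NH4Cl) = 246.66 g / 53.492 g/mol = 4.6112 mol.
From the equation the NH4Cl:HCl mole ratio is 1:1, so n(HCl) = 4.6112 × 1/1 = 4.6112 mol.
Mass of HCl = 4.6112 mol × 36.458 g/mol = 168.11 g.
Actual mass collected = 168.11 g × 0.792 = 133.15 g.

133.1 g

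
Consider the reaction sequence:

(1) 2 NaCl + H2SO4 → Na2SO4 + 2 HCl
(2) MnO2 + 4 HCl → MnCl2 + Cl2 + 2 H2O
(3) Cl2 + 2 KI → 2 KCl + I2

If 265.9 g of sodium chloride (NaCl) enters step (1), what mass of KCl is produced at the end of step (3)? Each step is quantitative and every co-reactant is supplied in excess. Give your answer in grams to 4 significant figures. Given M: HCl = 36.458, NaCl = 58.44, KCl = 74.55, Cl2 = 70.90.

169.6 g

n(NaCl) = 265.9 / 58.44 = 4.5500 mol.
Reaction (1): NaCl→HCl ratio 2:2 ⇒ n(HCl) = 4.5500 mol.
Reaction (2): HCl→Cl2 ratio 4:1 ⇒ n(Cl2) = 1.1375 mol.
Reaction (3): Cl2→KCl ratio 1:2 ⇒ n(KCl) = 2.2750 mol.
Mass of KCl = 2.2750 × 74.55 = 169.60 g.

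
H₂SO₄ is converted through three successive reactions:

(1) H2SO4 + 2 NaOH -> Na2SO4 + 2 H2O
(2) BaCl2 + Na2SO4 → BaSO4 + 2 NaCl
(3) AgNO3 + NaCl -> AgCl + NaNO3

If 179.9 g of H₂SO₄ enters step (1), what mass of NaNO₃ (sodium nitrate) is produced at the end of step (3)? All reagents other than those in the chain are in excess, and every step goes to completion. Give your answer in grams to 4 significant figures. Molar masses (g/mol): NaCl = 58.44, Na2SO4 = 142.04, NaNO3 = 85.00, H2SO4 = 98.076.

311.8 g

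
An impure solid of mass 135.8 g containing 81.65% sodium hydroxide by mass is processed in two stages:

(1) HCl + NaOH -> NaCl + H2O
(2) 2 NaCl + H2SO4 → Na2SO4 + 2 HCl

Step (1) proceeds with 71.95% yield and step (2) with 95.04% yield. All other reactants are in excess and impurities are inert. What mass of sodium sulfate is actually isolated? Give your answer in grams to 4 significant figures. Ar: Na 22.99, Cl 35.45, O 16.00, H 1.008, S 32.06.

134.6 g

Pure NaOH = 135.8 × 0.8165 = 110.88 g.
M(NaOH) = 22.99 + 16.00 + 1.008 = 39.998 g/mol.
M(Na2SO4) = 2(22.99) + 32.06 + 4(16.00) = 142.04 g/mol.
n(NaOH) = 110.88 / 39.998 = 2.7722 mol.
Step 1 (NaOH:NaCl = 1:1): theoretical n(NaCl) = 2.7722 mol; at 71.95% yield, n(NaCl) = 1.9946 mol.
Step 2 (NaCl:Na2SO4 = 2:1): theoretical n(Na2SO4) = 0.99728 mol, so theoretical mass = 0.99728 × 142.04 = 141.65 g.
At 95.04% yield, actual mass of Na2SO4 = 141.65 × 0.9504 = 134.63 g.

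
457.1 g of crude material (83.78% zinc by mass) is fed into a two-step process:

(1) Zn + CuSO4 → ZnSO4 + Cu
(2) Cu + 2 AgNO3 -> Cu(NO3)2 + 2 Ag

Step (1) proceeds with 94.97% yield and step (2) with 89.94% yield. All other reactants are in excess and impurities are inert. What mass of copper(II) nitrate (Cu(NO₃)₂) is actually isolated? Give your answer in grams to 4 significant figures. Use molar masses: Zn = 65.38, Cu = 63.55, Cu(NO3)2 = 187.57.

938.4 g

Pure Zn = 457.1 × 0.8378 = 382.96 g.
n(Zn) = 382.96 / 65.38 = 5.8574 mol.
Step 1 (Zn:Cu = 1:1): theoretical n(Cu) = 5.8574 mol; at 94.97% yield, n(Cu) = 5.5628 mol.
Step 2 (Cu:Cu(NO3)2 = 1:1): theoretical n(Cu(NO3)2) = 5.5628 mol, so theoretical mass = 5.5628 × 187.57 = 1043.4 g.
At 89.94% yield, actual mass of Cu(NO3)2 = 1043.4 × 0.8994 = 938.45 g.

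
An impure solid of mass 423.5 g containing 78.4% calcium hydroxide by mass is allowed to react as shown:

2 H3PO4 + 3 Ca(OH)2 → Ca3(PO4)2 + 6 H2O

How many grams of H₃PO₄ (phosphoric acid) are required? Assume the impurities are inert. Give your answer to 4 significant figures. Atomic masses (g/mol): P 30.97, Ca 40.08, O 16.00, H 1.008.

Mass of pure Ca(OH)2 = 423.5 g × 0.784 = 332.02 g.
M(Ca(OH)2) = 40.08 + 2(16.00) + 2(1.008) = 74.096 g/mol.
M(H3PO4) = 3(1.008) + 30.97 + 4(16.00) = 97.994 g/mol.
n(Ca(OH)2) = 332.02 g / 74.096 g/mol = 4.4810 mol.
From the equation the Ca(OH)2:H3PO4 mole ratio is 3:2, so n(H3PO4) = 4.4810 × 2/3 = 2.9873 mol.
Mass of H3PO4 = 2.9873 mol × 97.994 g/mol = 292.74 g.

292.7 g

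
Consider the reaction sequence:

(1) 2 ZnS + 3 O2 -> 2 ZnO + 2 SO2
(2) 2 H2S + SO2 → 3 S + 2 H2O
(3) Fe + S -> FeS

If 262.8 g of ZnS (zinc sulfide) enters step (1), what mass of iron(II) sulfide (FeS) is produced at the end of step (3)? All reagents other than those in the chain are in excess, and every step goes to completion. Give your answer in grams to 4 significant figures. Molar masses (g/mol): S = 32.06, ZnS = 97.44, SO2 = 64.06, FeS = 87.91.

n(ZnS) = 262.8 / 97.44 = 2.6970 mol.
Reaction (1): ZnS→SO2 ratio 2:2 ⇒ n(SO2) = 2.6970 mol.
Reaction (2): SO2→S ratio 1:3 ⇒ n(S) = 8.0911 mol.
Reaction (3): S→FeS ratio 1:1 ⇒ n(FeS) = 8.0911 mol.
Mass of FeS = 8.0911 × 87.91 = 711.29 g.

711.3 g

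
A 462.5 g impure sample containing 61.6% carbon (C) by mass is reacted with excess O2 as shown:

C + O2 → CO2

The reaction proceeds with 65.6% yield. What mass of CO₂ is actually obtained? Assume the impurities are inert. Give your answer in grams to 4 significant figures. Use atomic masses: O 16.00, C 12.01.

684.9 g

Pure C available = 462.5 g × 0.616 = 284.90 g.
M(C) = 12.01 g/mol.
M(CO2) = 12.01 + 2(16.00) = 44.01 g/mol.
n(C) = 284.90 g / 12.01 g/mol = 23.722 mol.
From the equation the C:CO2 mole ratio is 1:1, so n(CO2) = 23.722 × 1/1 = 23.722 mol.
Mass of CO2 = 23.722 mol × 44.01 g/mol = 1044.0 g.
Actual mass collected = 1044.0 g × 0.656 = 684.86 g.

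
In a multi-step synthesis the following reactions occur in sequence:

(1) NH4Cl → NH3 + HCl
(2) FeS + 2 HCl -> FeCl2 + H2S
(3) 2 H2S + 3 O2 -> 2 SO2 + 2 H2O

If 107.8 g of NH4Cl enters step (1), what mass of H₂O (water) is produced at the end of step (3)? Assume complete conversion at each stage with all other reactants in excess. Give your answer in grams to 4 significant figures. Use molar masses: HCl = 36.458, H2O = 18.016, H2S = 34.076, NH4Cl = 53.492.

18.15 g

n(NH4Cl) = 107.8 / 53.492 = 2.0153 mol.
Reaction (1): NH4Cl→HCl ratio 1:1 ⇒ n(HCl) = 2.0153 mol.
Reaction (2): HCl→H2S ratio 2:1 ⇒ n(H2S) = 1.0076 mol.
Reaction (3): H2S→H2O ratio 2:2 ⇒ n(H2O) = 1.0076 mol.
Mass of H2O = 1.0076 × 18.016 = 18.153 g.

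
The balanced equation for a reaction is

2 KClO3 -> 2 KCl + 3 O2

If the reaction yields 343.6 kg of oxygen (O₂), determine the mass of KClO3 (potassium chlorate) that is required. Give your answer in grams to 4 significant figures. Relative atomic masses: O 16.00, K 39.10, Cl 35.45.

877300 g

M(O2) = 2(16.00) = 32.00 g/mol.
M(KClO3) = 39.10 + 35.45 + 3(16.00) = 122.55 g/mol.
Convert: 343.6 kg = 343600 g.
n(O2) = 343600 g / 32.00 g/mol = 10738 mol.
From the equation the O2:KClO3 mole ratio is 3:2, so n(KClO3) = 10738 × 2/3 = 7158.3 mol.
Mass of KClO3 = 7158.3 mol × 122.55 g/mol = 877250 g.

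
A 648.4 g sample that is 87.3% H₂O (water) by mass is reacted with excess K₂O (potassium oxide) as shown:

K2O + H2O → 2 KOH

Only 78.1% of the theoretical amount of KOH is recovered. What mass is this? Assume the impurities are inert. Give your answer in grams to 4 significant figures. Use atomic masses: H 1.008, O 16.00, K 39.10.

Pure H2O available = 648.4 g × 0.873 = 566.05 g.
M(H2O) = 2(1.008) + 16.00 = 18.016 g/mol.
M(KOH) = 39.10 + 16.00 + 1.008 = 56.108 g/mol.
n(H2O) = 566.05 g / 18.016 g/mol = 31.419 mol.
From the equation the H2O:KOH mole ratio is 1:2, so n(KOH) = 31.419 × 2/1 = 62.839 mol.
Mass of KOH = 62.839 mol × 56.108 g/mol = 3525.8 g.
Actual mass collected = 3525.8 g × 0.781 = 2753.6 g.

2754 g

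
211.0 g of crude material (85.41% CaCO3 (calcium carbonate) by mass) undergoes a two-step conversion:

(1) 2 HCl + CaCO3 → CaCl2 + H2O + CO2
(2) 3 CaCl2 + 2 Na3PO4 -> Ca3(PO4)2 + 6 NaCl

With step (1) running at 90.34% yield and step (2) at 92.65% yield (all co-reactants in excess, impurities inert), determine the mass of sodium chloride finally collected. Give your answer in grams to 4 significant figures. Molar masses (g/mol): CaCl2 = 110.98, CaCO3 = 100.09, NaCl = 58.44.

176.1 g

Pure CaCO3 = 211.0 × 0.8541 = 180.22 g.
n(CaCO3) = 180.22 / 100.09 = 1.8005 mol.
Step 1 (CaCO3:CaCl2 = 1:1): theoretical n(CaCl2) = 1.8005 mol; at 90.34% yield, n(CaCl2) = 1.6266 mol.
Step 2 (CaCl2:NaCl = 3:6): theoretical n(NaCl) = 3.2532 mol, so theoretical mass = 3.2532 × 58.44 = 190.12 g.
At 92.65% yield, actual mass of NaCl = 190.12 × 0.9265 = 176.14 g.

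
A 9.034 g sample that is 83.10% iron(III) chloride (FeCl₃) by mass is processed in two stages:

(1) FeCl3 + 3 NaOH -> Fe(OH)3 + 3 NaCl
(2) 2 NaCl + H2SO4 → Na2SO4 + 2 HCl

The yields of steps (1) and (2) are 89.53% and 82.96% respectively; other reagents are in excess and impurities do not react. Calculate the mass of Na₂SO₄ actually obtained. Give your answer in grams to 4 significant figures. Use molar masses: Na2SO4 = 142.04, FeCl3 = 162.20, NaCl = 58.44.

Pure FeCl3 = 9.034 × 0.8310 = 7.5073 g.
n(FeCl3) = 7.5073 / 162.20 = 0.046284 mol.
Step 1 (FeCl3:NaCl = 1:3): theoretical n(NaCl) = 0.13885 mol; at 89.53% yield, n(NaCl) = 0.12431 mol.
Step 2 (NaCl:Na2SO4 = 2:1): theoretical n(Na2SO4) = 0.062157 mol, so theoretical mass = 0.062157 × 142.04 = 8.8288 g.
At 82.96% yield, actual mass of Na2SO4 = 8.8288 × 0.8296 = 7.3244 g.

7.324 g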